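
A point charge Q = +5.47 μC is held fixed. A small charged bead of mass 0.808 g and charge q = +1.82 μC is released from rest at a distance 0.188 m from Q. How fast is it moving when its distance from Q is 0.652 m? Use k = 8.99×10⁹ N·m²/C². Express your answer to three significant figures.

29.0 m/s

Only the electrostatic force acts, so mechanical energy is conserved: ½mv² = U₁ − U₂ = kQq(1/r₁ − 1/r₂).
U₁ − U₂ = (8.99×10⁹ N·m²/C²)(5.47×10⁻⁶ C)(1.82×10⁻⁶ C)(1/0.188 − 1/0.652) = 0.339 J.
v = √(2·0.339/8.08×10⁻⁴) = 29.0 m/s.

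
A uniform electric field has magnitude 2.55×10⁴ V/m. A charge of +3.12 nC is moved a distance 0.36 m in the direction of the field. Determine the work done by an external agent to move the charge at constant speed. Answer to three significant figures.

The potential change for a displacement 0.36 m in the direction of the field is ΔV = −Ed = -9180 V.
W_ext = qΔV = -2.86×10⁻⁵ J.

-2.86×10⁻⁵ J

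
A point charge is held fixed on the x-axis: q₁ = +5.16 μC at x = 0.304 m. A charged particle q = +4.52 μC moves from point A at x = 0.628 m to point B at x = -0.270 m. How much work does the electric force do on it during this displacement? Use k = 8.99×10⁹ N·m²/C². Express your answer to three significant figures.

The work done by the electric force is W_field = −ΔU = −q(V_B − V_A) = q(V_A − V_B).
At A: distance to the source charge is 0.324 m; V_A = kq₁/r = 1.43×10⁵ V.
At B: distance to the source charge is 0.574 m; V_B = kq₁/r = 8.08×10⁴ V.
ΔV = V_B − V_A = -6.24×10⁴ V.
W_field = −qΔV = −(4.52×10⁻⁶ C)(-6.24×10⁴ V) = 0.282 J.

0.282 J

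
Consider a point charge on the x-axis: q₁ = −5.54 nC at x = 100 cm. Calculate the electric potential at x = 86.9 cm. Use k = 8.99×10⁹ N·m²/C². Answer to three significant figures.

-380 V

Electric potential is a scalar, so the contributions from each charge add algebraically: V = Σ kqᵢ/rᵢ.
V = k[(-5.54×10⁻⁹)/(0.131)] = -380 V.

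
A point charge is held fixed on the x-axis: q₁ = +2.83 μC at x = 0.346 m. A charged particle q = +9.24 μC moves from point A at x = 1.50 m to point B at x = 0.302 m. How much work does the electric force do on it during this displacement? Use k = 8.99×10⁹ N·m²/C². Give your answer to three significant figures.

-5.14 J

The work done by the electric force is W_field = −ΔU = −q(V_B − V_A) = q(V_A − V_B).
At A: distance to the source charge is 1.15 m; V_A = kq₁/r = 2.20×10⁴ V.
At B: distance to the source charge is 0.0440 m; V_B = kq₁/r = 5.78×10⁵ V.
ΔV = V_B − V_A = 5.56×10⁵ V.
W_field = −qΔV = −(9.24×10⁻⁶ C)(5.56×10⁵ V) = -5.14 J.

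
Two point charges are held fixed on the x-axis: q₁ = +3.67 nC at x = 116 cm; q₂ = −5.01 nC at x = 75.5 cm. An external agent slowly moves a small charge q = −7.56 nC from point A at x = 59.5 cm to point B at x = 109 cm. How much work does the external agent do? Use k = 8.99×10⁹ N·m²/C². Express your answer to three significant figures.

-4.23×10⁻⁶ J

For quasistatic motion the external work equals the change in potential energy: W_ext = qΔV = q(V_B − V_A).
At A: distances to the source charges are 0.565 m, 0.160 m; V_A = Σ kqᵢ/rᵢ = -223 V.
At B: distances to the source charges are 0.0700 m, 0.335 m; V_B = Σ kqᵢ/rᵢ = 337 V.
ΔV = V_B − V_A = 560 V.
W_ext = qΔV = (-7.56×10⁻⁹ C)(560 V) = -4.23×10⁻⁶ J.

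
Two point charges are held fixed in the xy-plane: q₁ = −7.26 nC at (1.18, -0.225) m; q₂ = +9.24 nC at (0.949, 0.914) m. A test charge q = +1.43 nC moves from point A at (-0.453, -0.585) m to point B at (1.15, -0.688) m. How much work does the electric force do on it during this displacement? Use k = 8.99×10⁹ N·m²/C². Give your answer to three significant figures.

1.30×10⁻⁷ J

The work done by the electric force is W_field = −ΔU = −q(V_B − V_A) = q(V_A − V_B).
At A: distances to the source charges are 1.67 m, 2.05 m; V_A = Σ kqᵢ/rᵢ = 1.44 V.
At B: distances to the source charges are 0.464 m, 1.61 m; V_B = Σ kqᵢ/rᵢ = -89.2 V.
ΔV = V_B − V_A = -90.7 V.
W_field = −qΔV = −(1.43×10⁻⁹ C)(-90.7 V) = 1.30×10⁻⁷ J.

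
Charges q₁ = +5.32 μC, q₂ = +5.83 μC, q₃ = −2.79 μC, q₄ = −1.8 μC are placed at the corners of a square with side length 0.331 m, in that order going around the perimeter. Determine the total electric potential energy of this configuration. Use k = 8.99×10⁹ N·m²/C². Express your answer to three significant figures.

-0.210 J

The work to assemble the configuration equals its total potential energy, U = Σ kqᵢqⱼ/rᵢⱼ over all pairs.
The four side pairs have separation 0.331 m and the two diagonal pairs 0.468 m.
Summing all 6 pair terms gives U = -0.210 J.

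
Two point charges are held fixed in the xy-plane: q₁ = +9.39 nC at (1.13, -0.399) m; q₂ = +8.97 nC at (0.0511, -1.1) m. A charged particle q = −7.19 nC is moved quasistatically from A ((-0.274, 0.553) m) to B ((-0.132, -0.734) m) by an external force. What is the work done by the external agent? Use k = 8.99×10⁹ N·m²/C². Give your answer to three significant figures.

-1.18×10⁻⁶ J

For quasistatic motion the external work equals the change in potential energy: W_ext = qΔV = q(V_B − V_A).
At A: distances to the source charges are 1.70 m, 1.68 m; V_A = Σ kqᵢ/rᵢ = 97.6 V.
At B: distances to the source charges are 1.31 m, 0.409 m; V_B = Σ kqᵢ/rᵢ = 262 V.
ΔV = V_B − V_A = 164 V.
W_ext = qΔV = (-7.19×10⁻⁹ C)(164 V) = -1.18×10⁻⁶ J.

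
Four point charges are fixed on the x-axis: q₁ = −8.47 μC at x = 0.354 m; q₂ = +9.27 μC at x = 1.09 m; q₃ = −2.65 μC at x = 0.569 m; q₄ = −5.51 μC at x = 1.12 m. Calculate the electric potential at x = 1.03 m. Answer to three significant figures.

6.74×10⁵ V

The total potential is the scalar sum of each charge's contribution, V = Σ kqᵢ/rᵢ.
Distances from the field point to each charge: r₁ = 0.676 m, r₂ = 0.0600 m, r₃ = 0.461 m, r₄ = 0.0900 m.
V = k[(-8.47×10⁻⁶)/(0.676) + (9.27×10⁻⁶)/(0.0600) + (-2.65×10⁻⁶)/(0.461) + (-5.51×10⁻⁶)/(0.0900)] = 6.74×10⁵ V.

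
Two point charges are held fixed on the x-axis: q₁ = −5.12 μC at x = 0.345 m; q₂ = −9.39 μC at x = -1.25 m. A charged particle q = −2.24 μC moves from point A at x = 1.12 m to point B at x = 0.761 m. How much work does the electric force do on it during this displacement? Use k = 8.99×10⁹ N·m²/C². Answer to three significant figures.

The work done by the electric force is W_field = −ΔU = −q(V_B − V_A) = q(V_A − V_B).
At A: distances to the source charges are 0.775 m, 2.37 m; V_A = Σ kqᵢ/rᵢ = -9.50×10⁴ V.
At B: distances to the source charges are 0.416 m, 2.01 m; V_B = Σ kqᵢ/rᵢ = -1.53×10⁵ V.
ΔV = V_B − V_A = -5.76×10⁴ V.
W_field = −qΔV = −(-2.24×10⁻⁶ C)(-5.76×10⁴ V) = -0.129 J.

-0.129 J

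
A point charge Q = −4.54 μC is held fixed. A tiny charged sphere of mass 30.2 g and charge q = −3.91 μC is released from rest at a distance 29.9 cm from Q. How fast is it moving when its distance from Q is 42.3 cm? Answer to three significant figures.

Only the electrostatic force acts, so mechanical energy is conserved: ½mv² = U₁ − U₂ = kQq(1/r₁ − 1/r₂).
U₁ − U₂ = (8.99×10⁹ N·m²/C²)(-4.54×10⁻⁶ C)(-3.91×10⁻⁶ C)(1/0.299 − 1/0.423) = 0.156 J.
v = √(2·0.156/0.0302) = 3.22 m/s.

3.22 m/s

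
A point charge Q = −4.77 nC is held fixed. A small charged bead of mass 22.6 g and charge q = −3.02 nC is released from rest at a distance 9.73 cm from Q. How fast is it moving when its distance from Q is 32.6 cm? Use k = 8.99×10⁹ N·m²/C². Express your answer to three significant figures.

9.09×10⁻³ m/s

Only the electrostatic force acts, so mechanical energy is conserved: ½mv² = U₁ − U₂ = kQq(1/r₁ − 1/r₂).
U₁ − U₂ = (8.99×10⁹ N·m²/C²)(-4.77×10⁻⁹ C)(-3.02×10⁻⁹ C)(1/0.0973 − 1/0.326) = 9.34×10⁻⁷ J.
v = √(2·9.34×10⁻⁷/0.0226) = 9.09×10⁻³ m/s.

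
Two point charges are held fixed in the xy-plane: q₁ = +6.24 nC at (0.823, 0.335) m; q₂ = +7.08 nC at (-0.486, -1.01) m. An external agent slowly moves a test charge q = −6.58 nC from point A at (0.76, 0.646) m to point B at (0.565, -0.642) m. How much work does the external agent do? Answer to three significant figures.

6.24×10⁻⁷ J

For quasistatic motion the external work equals the change in potential energy: W_ext = qΔV = q(V_B − V_A).
At A: distances to the source charges are 0.317 m, 2.07 m; V_A = Σ kqᵢ/rᵢ = 208 V.
At B: distances to the source charges are 1.01 m, 1.11 m; V_B = Σ kqᵢ/rᵢ = 113 V.
ΔV = V_B − V_A = -94.8 V.
W_ext = qΔV = (-6.58×10⁻⁹ C)(-94.8 V) = 6.24×10⁻⁷ J.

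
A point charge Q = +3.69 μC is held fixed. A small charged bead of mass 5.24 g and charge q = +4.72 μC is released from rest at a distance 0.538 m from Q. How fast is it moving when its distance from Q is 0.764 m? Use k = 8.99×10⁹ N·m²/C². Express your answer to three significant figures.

5.73 m/s

Only the electrostatic force acts, so mechanical energy is conserved: ½mv² = U₁ − U₂ = kQq(1/r₁ − 1/r₂).
U₁ − U₂ = (8.99×10⁹ N·m²/C²)(3.69×10⁻⁶ C)(4.72×10⁻⁶ C)(1/0.538 − 1/0.764) = 0.0861 J.
v = √(2·0.0861/5.24×10⁻³) = 5.73 m/s.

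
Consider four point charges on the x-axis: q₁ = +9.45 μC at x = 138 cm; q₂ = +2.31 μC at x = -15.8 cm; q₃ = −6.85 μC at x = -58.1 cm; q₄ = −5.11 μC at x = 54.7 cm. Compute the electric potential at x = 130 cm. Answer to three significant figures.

The total potential is the scalar sum of each charge's contribution, V = Σ kqᵢ/rᵢ.
Distances from the field point to each charge: r₁ = 0.0800 m, r₂ = 1.46 m, r₃ = 1.88 m, r₄ = 0.753 m.
V = k[(9.45×10⁻⁶)/(0.0800) + (2.31×10⁻⁶)/(1.46) + (-6.85×10⁻⁶)/(1.88) + (-5.11×10⁻⁶)/(0.753)] = 9.82×10⁵ V.

9.82×10⁵ V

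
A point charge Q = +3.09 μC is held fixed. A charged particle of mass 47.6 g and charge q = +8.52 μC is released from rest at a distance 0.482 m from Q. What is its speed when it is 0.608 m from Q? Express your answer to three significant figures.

2.07 m/s

Only the electrostatic force acts, so mechanical energy is conserved: ½mv² = U₁ − U₂ = kQq(1/r₁ − 1/r₂).
U₁ − U₂ = (8.99×10⁹ N·m²/C²)(3.09×10⁻⁶ C)(8.52×10⁻⁶ C)(1/0.482 − 1/0.608) = 0.102 J.
v = √(2·0.102/0.0476) = 2.07 m/s.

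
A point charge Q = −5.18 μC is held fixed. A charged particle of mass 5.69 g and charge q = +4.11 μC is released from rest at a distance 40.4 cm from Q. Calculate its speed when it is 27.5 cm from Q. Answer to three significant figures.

8.84 m/s

Only the electrostatic force acts, so mechanical energy is conserved: ½mv² = U₁ − U₂ = kQq(1/r₁ − 1/r₂).
U₁ − U₂ = (8.99×10⁹ N·m²/C²)(-5.18×10⁻⁶ C)(4.11×10⁻⁶ C)(1/0.404 − 1/0.275) = 0.222 J.
v = √(2·0.222/5.69×10⁻³) = 8.84 m/s.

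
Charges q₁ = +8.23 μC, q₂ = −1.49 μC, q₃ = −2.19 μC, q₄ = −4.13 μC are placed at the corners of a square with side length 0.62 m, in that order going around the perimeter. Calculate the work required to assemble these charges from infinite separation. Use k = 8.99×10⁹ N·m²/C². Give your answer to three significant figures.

The work to assemble the configuration equals its total potential energy, U = Σ kqᵢqⱼ/rᵢⱼ over all pairs.
The four side pairs have separation 0.620 m and the two diagonal pairs 0.877 m.
Summing all 6 pair terms gives U = -0.614 J.

-0.614 J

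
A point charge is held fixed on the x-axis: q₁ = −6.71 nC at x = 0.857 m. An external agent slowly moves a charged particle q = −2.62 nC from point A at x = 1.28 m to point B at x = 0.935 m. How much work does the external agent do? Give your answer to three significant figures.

For quasistatic motion the external work equals the change in potential energy: W_ext = qΔV = q(V_B − V_A).
At A: distance to the source charge is 0.423 m; V_A = kq₁/r = -143 V.
At B: distance to the source charge is 0.0780 m; V_B = kq₁/r = -773 V.
ΔV = V_B − V_A = -631 V.
W_ext = qΔV = (-2.62×10⁻⁹ C)(-631 V) = 1.65×10⁻⁶ J.

1.65×10⁻⁶ J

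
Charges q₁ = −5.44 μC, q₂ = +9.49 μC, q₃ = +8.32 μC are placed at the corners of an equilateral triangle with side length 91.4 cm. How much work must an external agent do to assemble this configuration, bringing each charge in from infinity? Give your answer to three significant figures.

-0.176 J

The assembly work is the sum of pairwise potential energies, U = Σ_{i<j} kqᵢqⱼ/rᵢⱼ.
All three pair separations equal the side length, 0.914 m.
U = (-0.508) + (-0.445) + (0.777) = -0.176 J.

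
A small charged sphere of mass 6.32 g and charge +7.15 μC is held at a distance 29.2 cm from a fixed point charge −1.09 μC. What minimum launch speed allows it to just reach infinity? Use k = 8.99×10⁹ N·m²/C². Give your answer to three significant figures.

8.71 m/s

To just escape, total mechanical energy must reach zero at infinity: ½mv²_min + U = 0, so ½mv²_min = −U = |kQq|/r.
|U| = |kQq|/r = (8.99×10⁹ N·m²/C²)(1.09×10⁻⁶)(7.15×10⁻⁶)/(0.292) = 0.240 J.
v_min = √(2|U|/m) = √(2·0.240/6.32×10⁻³) = 8.71 m/s.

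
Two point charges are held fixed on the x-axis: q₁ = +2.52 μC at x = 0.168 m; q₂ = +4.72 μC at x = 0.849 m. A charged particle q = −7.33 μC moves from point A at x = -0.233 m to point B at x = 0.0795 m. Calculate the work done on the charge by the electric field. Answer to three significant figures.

1.58 J

The work done by the electric force is W_field = −ΔU = −q(V_B − V_A) = q(V_A − V_B).
At A: distances to the source charges are 0.401 m, 1.08 m; V_A = Σ kqᵢ/rᵢ = 9.57×10⁴ V.
At B: distances to the source charges are 0.0885 m, 0.769 m; V_B = Σ kqᵢ/rᵢ = 3.11×10⁵ V.
ΔV = V_B − V_A = 2.15×10⁵ V.
W_field = −qΔV = −(-7.33×10⁻⁶ C)(2.15×10⁵ V) = 1.58 J.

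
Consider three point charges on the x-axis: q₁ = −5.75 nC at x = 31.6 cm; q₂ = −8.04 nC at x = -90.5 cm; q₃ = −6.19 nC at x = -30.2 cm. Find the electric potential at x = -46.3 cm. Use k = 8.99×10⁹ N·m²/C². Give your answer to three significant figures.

-576 V

Electric potential is a scalar, so the contributions from each charge add algebraically: V = Σ kqᵢ/rᵢ.
Distances from the field point to each charge: r₁ = 0.779 m, r₂ = 0.442 m, r₃ = 0.161 m.
V = k[(-5.75×10⁻⁹)/(0.779) + (-8.04×10⁻⁹)/(0.442) + (-6.19×10⁻⁹)/(0.161)] = -576 V.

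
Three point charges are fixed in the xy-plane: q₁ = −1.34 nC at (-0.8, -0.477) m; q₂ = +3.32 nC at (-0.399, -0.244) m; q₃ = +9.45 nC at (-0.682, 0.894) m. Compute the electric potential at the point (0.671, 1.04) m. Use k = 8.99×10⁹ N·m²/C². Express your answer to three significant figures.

The total potential is the scalar sum of each charge's contribution, V = Σ kqᵢ/rᵢ.
Distances from the field point to each charge: r₁ = 2.11 m, r₂ = 1.67 m, r₃ = 1.36 m.
V = k[(-1.34×10⁻⁹)/(2.11) + (3.32×10⁻⁹)/(1.67) + (9.45×10⁻⁹)/(1.36)] = 74.6 V.

74.6 V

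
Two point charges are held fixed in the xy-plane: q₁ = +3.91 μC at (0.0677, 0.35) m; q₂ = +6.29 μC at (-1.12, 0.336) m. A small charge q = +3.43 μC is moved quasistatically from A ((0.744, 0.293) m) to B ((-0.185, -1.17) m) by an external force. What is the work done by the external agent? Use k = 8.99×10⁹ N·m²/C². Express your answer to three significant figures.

For quasistatic motion the external work equals the change in potential energy: W_ext = qΔV = q(V_B − V_A).
At A: distances to the source charges are 0.679 m, 1.86 m; V_A = Σ kqᵢ/rᵢ = 8.21×10⁴ V.
At B: distances to the source charges are 1.54 m, 1.77 m; V_B = Σ kqᵢ/rᵢ = 5.47×10⁴ V.
ΔV = V_B − V_A = -2.74×10⁴ V.
W_ext = qΔV = (3.43×10⁻⁶ C)(-2.74×10⁴ V) = -0.0940 J.

-0.0940 J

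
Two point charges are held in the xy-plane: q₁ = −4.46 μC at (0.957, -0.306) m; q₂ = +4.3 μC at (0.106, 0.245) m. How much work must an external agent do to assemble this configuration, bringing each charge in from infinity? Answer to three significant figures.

-0.170 J

The assembly work is the sum of pairwise potential energies, U = Σ_{i<j} kqᵢqⱼ/rᵢⱼ.
Pair separations: r₁₂ = 1.01 m.
U = (-0.170) = -0.170 J.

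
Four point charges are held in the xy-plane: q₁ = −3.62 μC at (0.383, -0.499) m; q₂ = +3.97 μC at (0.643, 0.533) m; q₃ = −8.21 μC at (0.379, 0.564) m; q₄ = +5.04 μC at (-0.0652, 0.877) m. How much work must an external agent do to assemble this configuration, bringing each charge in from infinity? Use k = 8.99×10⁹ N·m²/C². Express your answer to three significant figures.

The assembly work is the sum of pairwise potential energies, U = Σ_{i<j} kqᵢqⱼ/rᵢⱼ.
Pair separations: r₁₂ = 1.06 m, r₁₃ = 1.06 m, r₁₄ = 1.45 m, r₂₃ = 0.266 m, r₂₄ = 0.787 m, r₃₄ = 0.543 m.
Summing all 6 pair terms gives U = -1.54 J.

-1.54 J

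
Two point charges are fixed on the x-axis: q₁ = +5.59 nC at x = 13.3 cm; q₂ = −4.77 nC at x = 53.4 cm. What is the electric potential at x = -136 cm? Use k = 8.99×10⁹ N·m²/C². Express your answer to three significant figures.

Electric potential is a scalar, so the contributions from each charge add algebraically: V = Σ kqᵢ/rᵢ.
Distances from the field point to each charge: r₁ = 1.49 m, r₂ = 1.89 m.
V = k[(5.59×10⁻⁹)/(1.49) + (-4.77×10⁻⁹)/(1.89)] = 11.0 V.

11.0 V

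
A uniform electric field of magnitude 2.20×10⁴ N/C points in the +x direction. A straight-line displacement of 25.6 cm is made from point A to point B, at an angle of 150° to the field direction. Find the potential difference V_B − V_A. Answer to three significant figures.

Only the component of displacement along E changes the potential: ΔV = −E·d·cosθ.
ΔV = −(2.20×10⁴ V/m)(0.256 m)cos150° = 4880 V.

4880 V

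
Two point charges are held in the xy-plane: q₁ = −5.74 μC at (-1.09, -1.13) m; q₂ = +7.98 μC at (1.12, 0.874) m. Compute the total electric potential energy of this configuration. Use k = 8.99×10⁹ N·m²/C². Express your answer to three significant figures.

-0.138 J

The assembly work is the sum of pairwise potential energies, U = Σ_{i<j} kqᵢqⱼ/rᵢⱼ.
Pair separations: r₁₂ = 2.98 m.
U = (-0.138) = -0.138 J.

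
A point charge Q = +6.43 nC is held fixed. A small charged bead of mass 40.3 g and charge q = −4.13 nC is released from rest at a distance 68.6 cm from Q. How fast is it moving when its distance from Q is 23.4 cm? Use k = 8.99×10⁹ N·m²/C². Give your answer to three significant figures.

5.78×10⁻³ m/s

Only the electrostatic force acts, so mechanical energy is conserved: ½mv² = U₁ − U₂ = kQq(1/r₁ − 1/r₂).
U₁ − U₂ = (8.99×10⁹ N·m²/C²)(6.43×10⁻⁹ C)(-4.13×10⁻⁹ C)(1/0.686 − 1/0.234) = 6.72×10⁻⁷ J.
v = √(2·6.72×10⁻⁷/0.0403) = 5.78×10⁻³ m/s.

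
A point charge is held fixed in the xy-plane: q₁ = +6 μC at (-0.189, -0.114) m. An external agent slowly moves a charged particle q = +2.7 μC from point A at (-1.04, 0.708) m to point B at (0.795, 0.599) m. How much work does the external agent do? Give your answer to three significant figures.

-3.24×10⁻³ J

For quasistatic motion the external work equals the change in potential energy: W_ext = qΔV = q(V_B − V_A).
At A: distance to the source charge is 1.18 m; V_A = kq₁/r = 4.56×10⁴ V.
At B: distance to the source charge is 1.22 m; V_B = kq₁/r = 4.44×10⁴ V.
ΔV = V_B − V_A = -1200 V.
W_ext = qΔV = (2.70×10⁻⁶ C)(-1200 V) = -3.24×10⁻³ J.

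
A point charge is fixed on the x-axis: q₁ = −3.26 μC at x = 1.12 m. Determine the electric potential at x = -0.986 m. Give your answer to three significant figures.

Electric potential is a scalar, so the contributions from each charge add algebraically: V = Σ kqᵢ/rᵢ.
V = k[(-3.26×10⁻⁶)/(2.11)] = -1.39×10⁴ V.

-1.39×10⁴ V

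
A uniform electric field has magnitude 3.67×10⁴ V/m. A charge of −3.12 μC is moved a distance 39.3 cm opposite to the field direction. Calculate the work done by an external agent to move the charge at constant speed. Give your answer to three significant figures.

The potential change for a displacement 39.3 cm opposite to the field direction is ΔV = +Ed = 1.44×10⁴ V.
W_ext = qΔV = -0.0450 J.

-0.0450 J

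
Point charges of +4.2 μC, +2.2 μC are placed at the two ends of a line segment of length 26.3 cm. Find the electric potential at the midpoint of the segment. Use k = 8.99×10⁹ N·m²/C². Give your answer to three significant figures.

4.38×10⁵ V

The total potential is the scalar sum of each charge's contribution, V = Σ kqᵢ/rᵢ.
Each charge is 0.132 m from the midpoint.
V = k[(4.20×10⁻⁶)/(0.132) + (2.20×10⁻⁶)/(0.132)] = 4.38×10⁵ V.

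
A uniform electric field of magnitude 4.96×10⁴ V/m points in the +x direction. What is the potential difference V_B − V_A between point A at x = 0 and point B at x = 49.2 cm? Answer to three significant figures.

-2.44×10⁴ V

In a uniform field, potential decreases in the direction of E: V_B − V_A = −E·Δx.
V_B − V_A = −(4.96×10⁴ V/m)(0.492 m) = -2.44×10⁴ V.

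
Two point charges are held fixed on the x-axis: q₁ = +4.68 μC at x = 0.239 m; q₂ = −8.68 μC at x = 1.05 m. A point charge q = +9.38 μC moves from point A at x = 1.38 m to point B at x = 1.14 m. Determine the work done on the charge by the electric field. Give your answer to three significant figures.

5.82 J

The work done by the electric force is W_field = −ΔU = −q(V_B − V_A) = q(V_A − V_B).
At A: distances to the source charges are 1.14 m, 0.330 m; V_A = Σ kqᵢ/rᵢ = -2.00×10⁵ V.
At B: distances to the source charges are 0.901 m, 0.0900 m; V_B = Σ kqᵢ/rᵢ = -8.20×10⁵ V.
ΔV = V_B − V_A = -6.21×10⁵ V.
W_field = −qΔV = −(9.38×10⁻⁶ C)(-6.21×10⁵ V) = 5.82 J.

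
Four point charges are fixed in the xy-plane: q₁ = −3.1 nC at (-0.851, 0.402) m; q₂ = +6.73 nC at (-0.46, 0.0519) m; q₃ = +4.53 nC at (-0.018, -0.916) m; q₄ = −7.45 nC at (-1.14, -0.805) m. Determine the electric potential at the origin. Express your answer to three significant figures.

Electric potential is a scalar, so the contributions from each charge add algebraically: V = Σ kqᵢ/rᵢ.
Distances from the field point to each charge: r₁ = 0.941 m, r₂ = 0.463 m, r₃ = 0.916 m, r₄ = 1.40 m.
V = k[(-3.10×10⁻⁹)/(0.941) + (6.73×10⁻⁹)/(0.463) + (4.53×10⁻⁹)/(0.916) + (-7.45×10⁻⁹)/(1.40)] = 97.5 V.

97.5 V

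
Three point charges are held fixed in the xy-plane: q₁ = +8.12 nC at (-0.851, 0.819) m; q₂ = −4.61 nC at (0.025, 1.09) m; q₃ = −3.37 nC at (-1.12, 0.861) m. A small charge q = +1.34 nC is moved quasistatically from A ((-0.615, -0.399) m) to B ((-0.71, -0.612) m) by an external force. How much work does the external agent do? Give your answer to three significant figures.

For quasistatic motion the external work equals the change in potential energy: W_ext = qΔV = q(V_B − V_A).
At A: distances to the source charges are 1.24 m, 1.62 m, 1.36 m; V_A = Σ kqᵢ/rᵢ = 10.9 V.
At B: distances to the source charges are 1.44 m, 1.85 m, 1.53 m; V_B = Σ kqᵢ/rᵢ = 8.60 V.
ΔV = V_B − V_A = -2.35 V.
W_ext = qΔV = (1.34×10⁻⁹ C)(-2.35 V) = -3.15×10⁻⁹ J.

-3.15×10⁻⁹ J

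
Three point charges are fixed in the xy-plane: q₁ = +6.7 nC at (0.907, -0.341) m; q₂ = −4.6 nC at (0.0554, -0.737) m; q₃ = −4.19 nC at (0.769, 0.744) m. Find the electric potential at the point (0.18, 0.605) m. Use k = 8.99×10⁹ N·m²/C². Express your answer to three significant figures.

-42.4 V

The total potential is the scalar sum of each charge's contribution, V = Σ kqᵢ/rᵢ.
Distances from the field point to each charge: r₁ = 1.19 m, r₂ = 1.35 m, r₃ = 0.605 m.
V = k[(6.70×10⁻⁹)/(1.19) + (-4.60×10⁻⁹)/(1.35) + (-4.19×10⁻⁹)/(0.605)] = -42.4 V.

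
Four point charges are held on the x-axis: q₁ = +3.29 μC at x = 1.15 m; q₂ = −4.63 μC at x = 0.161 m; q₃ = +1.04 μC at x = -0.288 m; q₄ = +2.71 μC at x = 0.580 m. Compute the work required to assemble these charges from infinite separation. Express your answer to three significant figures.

-0.313 J

The assembly work is the sum of pairwise potential energies, U = Σ_{i<j} kqᵢqⱼ/rᵢⱼ.
Pair separations: r₁₂ = 0.989 m, r₁₃ = 1.44 m, r₁₄ = 0.570 m, r₂₃ = 0.449 m, r₂₄ = 0.419 m, r₃₄ = 0.868 m.
Summing all 6 pair terms gives U = -0.313 J.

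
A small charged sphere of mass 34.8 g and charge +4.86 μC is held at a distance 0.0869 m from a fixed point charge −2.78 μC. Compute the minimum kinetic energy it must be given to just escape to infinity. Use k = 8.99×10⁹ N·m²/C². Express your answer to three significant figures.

To just escape, total mechanical energy must reach zero at infinity: ½mv²_min + U = 0, so ½mv²_min = −U = |kQq|/r.
|U| = |kQq|/r = (8.99×10⁹ N·m²/C²)(2.78×10⁻⁶)(4.86×10⁻⁶)/(0.0869) = 1.40 J.

1.40 J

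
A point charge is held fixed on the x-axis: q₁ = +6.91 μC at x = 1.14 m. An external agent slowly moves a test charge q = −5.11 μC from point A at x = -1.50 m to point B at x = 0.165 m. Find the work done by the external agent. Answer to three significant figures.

For quasistatic motion the external work equals the change in potential energy: W_ext = qΔV = q(V_B − V_A).
At A: distance to the source charge is 2.64 m; V_A = kq₁/r = 2.35×10⁴ V.
At B: distance to the source charge is 0.975 m; V_B = kq₁/r = 6.37×10⁴ V.
ΔV = V_B − V_A = 4.02×10⁴ V.
W_ext = qΔV = (-5.11×10⁻⁶ C)(4.02×10⁴ V) = -0.205 J.

-0.205 J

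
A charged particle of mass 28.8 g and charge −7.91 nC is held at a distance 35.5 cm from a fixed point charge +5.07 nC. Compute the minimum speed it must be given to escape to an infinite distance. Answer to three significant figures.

8.40×10⁻³ m/s

To just escape, total mechanical energy must reach zero at infinity: ½mv²_min + U = 0, so ½mv²_min = −U = |kQq|/r.
|U| = |kQq|/r = (8.99×10⁹ N·m²/C²)(5.07×10⁻⁹)(7.91×10⁻⁹)/(0.355) = 1.02×10⁻⁶ J.
v_min = √(2|U|/m) = √(2·1.02×10⁻⁶/0.0288) = 8.40×10⁻³ m/s.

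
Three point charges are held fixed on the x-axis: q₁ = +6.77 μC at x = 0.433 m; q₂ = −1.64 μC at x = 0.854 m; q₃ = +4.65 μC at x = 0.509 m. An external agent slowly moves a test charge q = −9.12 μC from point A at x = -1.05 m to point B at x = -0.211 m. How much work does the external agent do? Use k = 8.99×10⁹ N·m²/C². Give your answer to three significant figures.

For quasistatic motion the external work equals the change in potential energy: W_ext = qΔV = q(V_B − V_A).
At A: distances to the source charges are 1.48 m, 1.90 m, 1.56 m; V_A = Σ kqᵢ/rᵢ = 6.01×10⁴ V.
At B: distances to the source charges are 0.644 m, 1.06 m, 0.720 m; V_B = Σ kqᵢ/rᵢ = 1.39×10⁵ V.
ΔV = V_B − V_A = 7.86×10⁴ V.
W_ext = qΔV = (-9.12×10⁻⁶ C)(7.86×10⁴ V) = -0.717 J.

-0.717 J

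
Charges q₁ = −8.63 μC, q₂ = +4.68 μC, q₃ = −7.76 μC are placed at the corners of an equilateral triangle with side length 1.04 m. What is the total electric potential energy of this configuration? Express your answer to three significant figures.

-0.0842 J

The work to assemble the configuration equals its total potential energy, U = Σ kqᵢqⱼ/rᵢⱼ over all pairs.
All three pair separations equal the side length, 1.04 m.
U = (-0.349) + (0.579) + (-0.314) = -0.0842 J.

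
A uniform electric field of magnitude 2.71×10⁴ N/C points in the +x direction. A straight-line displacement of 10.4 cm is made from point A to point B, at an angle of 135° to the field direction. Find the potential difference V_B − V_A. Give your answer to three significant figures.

1990 V

Only the component of displacement along E changes the potential: ΔV = −E·d·cosθ.
ΔV = −(2.71×10⁴ V/m)(0.104 m)cos135° = 1990 V.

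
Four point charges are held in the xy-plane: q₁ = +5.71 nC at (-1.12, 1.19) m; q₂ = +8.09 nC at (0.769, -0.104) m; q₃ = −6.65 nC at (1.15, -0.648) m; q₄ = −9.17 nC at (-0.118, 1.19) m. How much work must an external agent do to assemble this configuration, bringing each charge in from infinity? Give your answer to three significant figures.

The work to assemble the configuration equals its total potential energy, U = Σ kqᵢqⱼ/rᵢⱼ over all pairs.
Pair separations: r₁₂ = 2.29 m, r₁₃ = 2.92 m, r₁₄ = 1.00 m, r₂₃ = 0.664 m, r₂₄ = 1.57 m, r₃₄ = 2.23 m.
Summing all 6 pair terms gives U = -1.31×10⁻⁶ J.

-1.31×10⁻⁶ J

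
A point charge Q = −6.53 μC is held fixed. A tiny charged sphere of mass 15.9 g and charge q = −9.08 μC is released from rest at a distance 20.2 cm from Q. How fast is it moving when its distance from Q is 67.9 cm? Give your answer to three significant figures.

15.3 m/s

Only the electrostatic force acts, so mechanical energy is conserved: ½mv² = U₁ − U₂ = kQq(1/r₁ − 1/r₂).
U₁ − U₂ = (8.99×10⁹ N·m²/C²)(-6.53×10⁻⁶ C)(-9.08×10⁻⁶ C)(1/0.202 − 1/0.679) = 1.85 J.
v = √(2·1.85/0.0159) = 15.3 m/s.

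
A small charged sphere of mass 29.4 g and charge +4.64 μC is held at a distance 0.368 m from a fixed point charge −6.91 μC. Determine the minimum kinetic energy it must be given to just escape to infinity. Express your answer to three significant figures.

To just escape, total mechanical energy must reach zero at infinity: ½mv²_min + U = 0, so ½mv²_min = −U = |kQq|/r.
|U| = |kQq|/r = (8.99×10⁹ N·m²/C²)(6.91×10⁻⁶)(4.64×10⁻⁶)/(0.368) = 0.783 J.

0.783 J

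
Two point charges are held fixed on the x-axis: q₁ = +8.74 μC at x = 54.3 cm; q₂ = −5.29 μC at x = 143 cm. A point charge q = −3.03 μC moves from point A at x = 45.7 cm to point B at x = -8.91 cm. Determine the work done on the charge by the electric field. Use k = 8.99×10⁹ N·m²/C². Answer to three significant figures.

-2.34 J

The work done by the electric force is W_field = −ΔU = −q(V_B − V_A) = q(V_A − V_B).
At A: distances to the source charges are 0.0860 m, 0.973 m; V_A = Σ kqᵢ/rᵢ = 8.65×10⁵ V.
At B: distances to the source charges are 0.632 m, 1.52 m; V_B = Σ kqᵢ/rᵢ = 9.30×10⁴ V.
ΔV = V_B − V_A = -7.72×10⁵ V.
W_field = −qΔV = −(-3.03×10⁻⁶ C)(-7.72×10⁵ V) = -2.34 J.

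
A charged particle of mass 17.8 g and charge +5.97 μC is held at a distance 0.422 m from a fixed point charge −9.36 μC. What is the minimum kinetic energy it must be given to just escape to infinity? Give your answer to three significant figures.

To just escape, total mechanical energy must reach zero at infinity: ½mv²_min + U = 0, so ½mv²_min = −U = |kQq|/r.
|U| = |kQq|/r = (8.99×10⁹ N·m²/C²)(9.36×10⁻⁶)(5.97×10⁻⁶)/(0.422) = 1.19 J.

1.19 J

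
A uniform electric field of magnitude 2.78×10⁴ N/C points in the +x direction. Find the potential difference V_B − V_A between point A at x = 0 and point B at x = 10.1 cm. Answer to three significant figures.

In a uniform field, potential decreases in the direction of E: V_B − V_A = −E·Δx.
V_B − V_A = −(2.78×10⁴ V/m)(0.101 m) = -2810 V.

-2810 V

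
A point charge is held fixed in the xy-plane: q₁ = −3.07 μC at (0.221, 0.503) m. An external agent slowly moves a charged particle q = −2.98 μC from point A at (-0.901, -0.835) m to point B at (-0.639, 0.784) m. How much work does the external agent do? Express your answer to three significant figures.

0.0438 J

For quasistatic motion the external work equals the change in potential energy: W_ext = qΔV = q(V_B − V_A).
At A: distance to the source charge is 1.75 m; V_A = kq₁/r = -1.58×10⁴ V.
At B: distance to the source charge is 0.905 m; V_B = kq₁/r = -3.05×10⁴ V.
ΔV = V_B − V_A = -1.47×10⁴ V.
W_ext = qΔV = (-2.98×10⁻⁶ C)(-1.47×10⁴ V) = 0.0438 J.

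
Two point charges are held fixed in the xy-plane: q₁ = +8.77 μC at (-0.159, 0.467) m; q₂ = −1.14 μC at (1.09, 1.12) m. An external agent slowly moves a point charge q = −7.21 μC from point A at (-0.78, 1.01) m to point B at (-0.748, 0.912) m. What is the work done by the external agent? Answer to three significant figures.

-0.0804 J

For quasistatic motion the external work equals the change in potential energy: W_ext = qΔV = q(V_B − V_A).
At A: distances to the source charges are 0.825 m, 1.87 m; V_A = Σ kqᵢ/rᵢ = 9.01×10⁴ V.
At B: distances to the source charges are 0.738 m, 1.85 m; V_B = Σ kqᵢ/rᵢ = 1.01×10⁵ V.
ΔV = V_B − V_A = 1.12×10⁴ V.
W_ext = qΔV = (-7.21×10⁻⁶ C)(1.12×10⁴ V) = -0.0804 J.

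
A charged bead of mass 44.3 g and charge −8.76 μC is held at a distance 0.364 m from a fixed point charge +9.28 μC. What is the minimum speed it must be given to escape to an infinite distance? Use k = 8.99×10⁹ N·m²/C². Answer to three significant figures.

9.52 m/s

To just escape, total mechanical energy must reach zero at infinity: ½mv²_min + U = 0, so ½mv²_min = −U = |kQq|/r.
|U| = |kQq|/r = (8.99×10⁹ N·m²/C²)(9.28×10⁻⁶)(8.76×10⁻⁶)/(0.364) = 2.01 J.
v_min = √(2|U|/m) = √(2·2.01/0.0443) = 9.52 m/s.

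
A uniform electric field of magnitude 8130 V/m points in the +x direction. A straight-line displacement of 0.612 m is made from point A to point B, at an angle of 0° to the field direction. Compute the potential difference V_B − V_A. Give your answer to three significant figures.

Only the component of displacement along E changes the potential: ΔV = −E·d·cosθ.
ΔV = −(8130 V/m)(0.612 m)cos0° = -4980 V.

-4980 V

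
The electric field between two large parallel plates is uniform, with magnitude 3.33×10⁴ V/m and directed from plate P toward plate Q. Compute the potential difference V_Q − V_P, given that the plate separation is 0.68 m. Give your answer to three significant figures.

-2.26×10⁴ V

In a uniform field, potential decreases in the direction of E: ΔV = −E·d for a displacement d parallel to E.
Going from P to Q is a displacement of 0.68 m along the field, so V_Q − V_P = −Ed = -2.26×10⁴ V.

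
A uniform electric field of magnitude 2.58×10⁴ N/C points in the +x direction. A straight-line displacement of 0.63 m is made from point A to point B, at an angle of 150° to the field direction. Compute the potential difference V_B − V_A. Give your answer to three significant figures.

1.41×10⁴ V

Only the component of displacement along E changes the potential: ΔV = −E·d·cosθ.
ΔV = −(2.58×10⁴ V/m)(0.630 m)cos150° = 1.41×10⁴ V.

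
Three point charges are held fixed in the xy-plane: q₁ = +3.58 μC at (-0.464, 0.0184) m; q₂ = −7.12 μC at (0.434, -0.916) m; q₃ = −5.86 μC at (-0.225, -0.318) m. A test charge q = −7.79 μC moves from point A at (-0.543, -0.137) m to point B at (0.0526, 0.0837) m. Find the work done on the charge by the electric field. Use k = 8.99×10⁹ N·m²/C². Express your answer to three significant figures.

-0.743 J

The work done by the electric force is W_field = −ΔU = −q(V_B − V_A) = q(V_A − V_B).
At A: distances to the source charges are 0.174 m, 1.25 m, 0.366 m; V_A = Σ kqᵢ/rᵢ = -1.06×10⁴ V.
At B: distances to the source charges are 0.521 m, 1.07 m, 0.488 m; V_B = Σ kqᵢ/rᵢ = -1.06×10⁵ V.
ΔV = V_B − V_A = -9.53×10⁴ V.
W_field = −qΔV = −(-7.79×10⁻⁶ C)(-9.53×10⁴ V) = -0.743 J.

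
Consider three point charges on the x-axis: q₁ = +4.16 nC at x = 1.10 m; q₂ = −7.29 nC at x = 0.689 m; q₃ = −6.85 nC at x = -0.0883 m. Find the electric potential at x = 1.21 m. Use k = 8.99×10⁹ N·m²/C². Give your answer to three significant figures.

167 V

The total potential is the scalar sum of each charge's contribution, V = Σ kqᵢ/rᵢ.
Distances from the field point to each charge: r₁ = 0.110 m, r₂ = 0.521 m, r₃ = 1.30 m.
V = k[(4.16×10⁻⁹)/(0.110) + (-7.29×10⁻⁹)/(0.521) + (-6.85×10⁻⁹)/(1.30)] = 167 V.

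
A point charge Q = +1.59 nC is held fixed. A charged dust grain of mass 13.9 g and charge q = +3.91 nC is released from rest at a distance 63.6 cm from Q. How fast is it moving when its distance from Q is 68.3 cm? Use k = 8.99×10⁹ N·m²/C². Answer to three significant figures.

Only the electrostatic force acts, so mechanical energy is conserved: ½mv² = U₁ − U₂ = kQq(1/r₁ − 1/r₂).
U₁ − U₂ = (8.99×10⁹ N·m²/C²)(1.59×10⁻⁹ C)(3.91×10⁻⁹ C)(1/0.636 − 1/0.683) = 6.05×10⁻⁹ J.
v = √(2·6.05×10⁻⁹/0.0139) = 9.33×10⁻⁴ m/s.

9.33×10⁻⁴ m/s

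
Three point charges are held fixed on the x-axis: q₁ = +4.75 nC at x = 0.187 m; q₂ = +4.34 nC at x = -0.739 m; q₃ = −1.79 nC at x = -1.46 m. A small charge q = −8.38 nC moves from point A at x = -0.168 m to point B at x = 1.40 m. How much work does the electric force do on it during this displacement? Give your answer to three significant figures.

The work done by the electric force is W_field = −ΔU = −q(V_B − V_A) = q(V_A − V_B).
At A: distances to the source charges are 0.355 m, 0.571 m, 1.29 m; V_A = Σ kqᵢ/rᵢ = 176 V.
At B: distances to the source charges are 1.21 m, 2.14 m, 2.86 m; V_B = Σ kqᵢ/rᵢ = 47.8 V.
ΔV = V_B − V_A = -128 V.
W_field = −qΔV = −(-8.38×10⁻⁹ C)(-128 V) = -1.08×10⁻⁶ J.

-1.08×10⁻⁶ J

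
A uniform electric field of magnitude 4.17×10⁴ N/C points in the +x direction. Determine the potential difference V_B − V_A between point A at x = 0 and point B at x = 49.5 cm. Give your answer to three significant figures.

-2.06×10⁴ V

In a uniform field, potential decreases in the direction of E: V_B − V_A = −E·Δx.
V_B − V_A = −(4.17×10⁴ V/m)(0.495 m) = -2.06×10⁴ V.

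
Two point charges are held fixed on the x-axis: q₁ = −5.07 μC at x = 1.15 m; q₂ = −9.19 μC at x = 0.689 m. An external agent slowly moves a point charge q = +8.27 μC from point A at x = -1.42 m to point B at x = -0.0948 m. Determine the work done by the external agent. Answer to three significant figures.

For quasistatic motion the external work equals the change in potential energy: W_ext = qΔV = q(V_B − V_A).
At A: distances to the source charges are 2.57 m, 2.11 m; V_A = Σ kqᵢ/rᵢ = -5.69×10⁴ V.
At B: distances to the source charges are 1.24 m, 0.784 m; V_B = Σ kqᵢ/rᵢ = -1.42×10⁵ V.
ΔV = V_B − V_A = -8.51×10⁴ V.
W_ext = qΔV = (8.27×10⁻⁶ C)(-8.51×10⁴ V) = -0.704 J.

-0.704 J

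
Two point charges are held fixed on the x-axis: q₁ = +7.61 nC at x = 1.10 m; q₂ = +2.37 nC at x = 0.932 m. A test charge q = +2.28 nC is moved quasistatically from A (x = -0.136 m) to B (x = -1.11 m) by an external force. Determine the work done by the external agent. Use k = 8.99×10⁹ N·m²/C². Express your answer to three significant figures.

For quasistatic motion the external work equals the change in potential energy: W_ext = qΔV = q(V_B − V_A).
At A: distances to the source charges are 1.24 m, 1.07 m; V_A = Σ kqᵢ/rᵢ = 75.3 V.
At B: distances to the source charges are 2.21 m, 2.04 m; V_B = Σ kqᵢ/rᵢ = 41.4 V.
ΔV = V_B − V_A = -33.9 V.
W_ext = qΔV = (2.28×10⁻⁹ C)(-33.9 V) = -7.73×10⁻⁸ J.

-7.73×10⁻⁸ J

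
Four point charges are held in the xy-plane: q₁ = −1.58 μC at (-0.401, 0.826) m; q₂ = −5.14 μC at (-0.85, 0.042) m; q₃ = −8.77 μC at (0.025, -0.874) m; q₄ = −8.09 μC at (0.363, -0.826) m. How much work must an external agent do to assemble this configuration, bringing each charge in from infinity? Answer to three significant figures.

2.65 J

The assembly work is the sum of pairwise potential energies, U = Σ_{i<j} kqᵢqⱼ/rᵢⱼ.
Pair separations: r₁₂ = 0.903 m, r₁₃ = 1.75 m, r₁₄ = 1.82 m, r₂₃ = 1.27 m, r₂₄ = 1.49 m, r₃₄ = 0.341 m.
Summing all 6 pair terms gives U = 2.65 J.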